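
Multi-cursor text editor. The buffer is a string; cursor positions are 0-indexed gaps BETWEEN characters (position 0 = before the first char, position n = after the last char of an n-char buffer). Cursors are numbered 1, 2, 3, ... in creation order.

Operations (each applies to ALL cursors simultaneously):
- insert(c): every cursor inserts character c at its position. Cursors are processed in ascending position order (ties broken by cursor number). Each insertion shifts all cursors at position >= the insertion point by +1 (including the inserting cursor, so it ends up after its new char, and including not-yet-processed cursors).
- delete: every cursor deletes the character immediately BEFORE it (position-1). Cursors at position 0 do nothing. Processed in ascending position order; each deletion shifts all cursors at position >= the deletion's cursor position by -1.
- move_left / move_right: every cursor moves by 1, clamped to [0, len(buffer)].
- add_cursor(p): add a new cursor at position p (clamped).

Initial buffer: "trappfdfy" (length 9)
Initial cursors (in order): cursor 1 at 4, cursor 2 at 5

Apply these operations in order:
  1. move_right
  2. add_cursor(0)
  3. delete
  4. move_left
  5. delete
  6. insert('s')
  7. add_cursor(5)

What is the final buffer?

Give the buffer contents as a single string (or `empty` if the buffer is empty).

After op 1 (move_right): buffer="trappfdfy" (len 9), cursors c1@5 c2@6, authorship .........
After op 2 (add_cursor(0)): buffer="trappfdfy" (len 9), cursors c3@0 c1@5 c2@6, authorship .........
After op 3 (delete): buffer="trapdfy" (len 7), cursors c3@0 c1@4 c2@4, authorship .......
After op 4 (move_left): buffer="trapdfy" (len 7), cursors c3@0 c1@3 c2@3, authorship .......
After op 5 (delete): buffer="tpdfy" (len 5), cursors c3@0 c1@1 c2@1, authorship .....
After op 6 (insert('s')): buffer="stsspdfy" (len 8), cursors c3@1 c1@4 c2@4, authorship 3.12....
After op 7 (add_cursor(5)): buffer="stsspdfy" (len 8), cursors c3@1 c1@4 c2@4 c4@5, authorship 3.12....

Answer: stsspdfy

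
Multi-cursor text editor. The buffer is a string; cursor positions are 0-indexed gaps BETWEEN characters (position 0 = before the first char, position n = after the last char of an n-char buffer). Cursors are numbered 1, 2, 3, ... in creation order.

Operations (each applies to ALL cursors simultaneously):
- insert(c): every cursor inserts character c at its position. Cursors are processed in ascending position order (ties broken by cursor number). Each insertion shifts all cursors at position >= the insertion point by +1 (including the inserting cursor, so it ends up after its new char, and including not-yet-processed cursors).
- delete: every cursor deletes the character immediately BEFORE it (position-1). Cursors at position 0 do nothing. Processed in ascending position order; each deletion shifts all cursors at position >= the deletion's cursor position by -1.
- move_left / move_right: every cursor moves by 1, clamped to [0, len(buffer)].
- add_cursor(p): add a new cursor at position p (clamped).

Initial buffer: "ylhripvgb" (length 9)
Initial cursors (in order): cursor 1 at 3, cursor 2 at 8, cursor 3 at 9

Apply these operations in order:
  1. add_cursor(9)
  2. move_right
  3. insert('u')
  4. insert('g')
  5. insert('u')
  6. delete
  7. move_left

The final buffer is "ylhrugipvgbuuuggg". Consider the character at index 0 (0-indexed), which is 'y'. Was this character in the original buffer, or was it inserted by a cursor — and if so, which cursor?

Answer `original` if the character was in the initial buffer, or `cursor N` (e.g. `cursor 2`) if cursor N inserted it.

Answer: original

Derivation:
After op 1 (add_cursor(9)): buffer="ylhripvgb" (len 9), cursors c1@3 c2@8 c3@9 c4@9, authorship .........
After op 2 (move_right): buffer="ylhripvgb" (len 9), cursors c1@4 c2@9 c3@9 c4@9, authorship .........
After op 3 (insert('u')): buffer="ylhruipvgbuuu" (len 13), cursors c1@5 c2@13 c3@13 c4@13, authorship ....1.....234
After op 4 (insert('g')): buffer="ylhrugipvgbuuuggg" (len 17), cursors c1@6 c2@17 c3@17 c4@17, authorship ....11.....234234
After op 5 (insert('u')): buffer="ylhruguipvgbuuuggguuu" (len 21), cursors c1@7 c2@21 c3@21 c4@21, authorship ....111.....234234234
After op 6 (delete): buffer="ylhrugipvgbuuuggg" (len 17), cursors c1@6 c2@17 c3@17 c4@17, authorship ....11.....234234
After op 7 (move_left): buffer="ylhrugipvgbuuuggg" (len 17), cursors c1@5 c2@16 c3@16 c4@16, authorship ....11.....234234
Authorship (.=original, N=cursor N): . . . . 1 1 . . . . . 2 3 4 2 3 4
Index 0: author = original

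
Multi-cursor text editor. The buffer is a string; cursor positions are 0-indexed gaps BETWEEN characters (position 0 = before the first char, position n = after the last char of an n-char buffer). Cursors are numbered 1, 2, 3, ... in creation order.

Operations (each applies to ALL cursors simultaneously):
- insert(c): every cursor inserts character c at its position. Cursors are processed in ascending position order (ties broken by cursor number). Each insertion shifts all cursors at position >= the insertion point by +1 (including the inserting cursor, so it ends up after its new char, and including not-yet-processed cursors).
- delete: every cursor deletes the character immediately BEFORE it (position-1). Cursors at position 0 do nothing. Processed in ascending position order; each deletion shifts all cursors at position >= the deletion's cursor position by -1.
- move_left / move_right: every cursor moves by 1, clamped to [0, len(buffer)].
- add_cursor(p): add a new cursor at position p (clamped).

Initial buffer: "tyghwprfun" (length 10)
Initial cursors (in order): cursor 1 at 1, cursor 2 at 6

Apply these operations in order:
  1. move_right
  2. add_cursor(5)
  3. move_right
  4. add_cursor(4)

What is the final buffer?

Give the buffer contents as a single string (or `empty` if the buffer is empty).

Answer: tyghwprfun

Derivation:
After op 1 (move_right): buffer="tyghwprfun" (len 10), cursors c1@2 c2@7, authorship ..........
After op 2 (add_cursor(5)): buffer="tyghwprfun" (len 10), cursors c1@2 c3@5 c2@7, authorship ..........
After op 3 (move_right): buffer="tyghwprfun" (len 10), cursors c1@3 c3@6 c2@8, authorship ..........
After op 4 (add_cursor(4)): buffer="tyghwprfun" (len 10), cursors c1@3 c4@4 c3@6 c2@8, authorship ..........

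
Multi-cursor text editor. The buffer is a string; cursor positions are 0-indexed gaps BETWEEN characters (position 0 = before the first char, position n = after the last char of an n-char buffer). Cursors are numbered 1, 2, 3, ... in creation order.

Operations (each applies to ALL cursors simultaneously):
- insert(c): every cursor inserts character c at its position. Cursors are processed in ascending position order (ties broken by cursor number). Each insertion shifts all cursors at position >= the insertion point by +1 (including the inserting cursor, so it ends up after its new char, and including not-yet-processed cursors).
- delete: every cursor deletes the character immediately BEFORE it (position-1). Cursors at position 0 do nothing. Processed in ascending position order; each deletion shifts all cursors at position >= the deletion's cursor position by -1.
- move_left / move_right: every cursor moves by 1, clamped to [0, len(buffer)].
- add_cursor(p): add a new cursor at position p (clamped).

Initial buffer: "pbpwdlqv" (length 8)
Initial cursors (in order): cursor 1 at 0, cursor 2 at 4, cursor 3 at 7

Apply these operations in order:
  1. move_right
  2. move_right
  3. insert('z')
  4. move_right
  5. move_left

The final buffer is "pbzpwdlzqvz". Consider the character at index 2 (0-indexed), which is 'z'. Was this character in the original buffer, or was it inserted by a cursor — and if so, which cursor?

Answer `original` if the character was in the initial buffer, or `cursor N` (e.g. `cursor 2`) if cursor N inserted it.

After op 1 (move_right): buffer="pbpwdlqv" (len 8), cursors c1@1 c2@5 c3@8, authorship ........
After op 2 (move_right): buffer="pbpwdlqv" (len 8), cursors c1@2 c2@6 c3@8, authorship ........
After op 3 (insert('z')): buffer="pbzpwdlzqvz" (len 11), cursors c1@3 c2@8 c3@11, authorship ..1....2..3
After op 4 (move_right): buffer="pbzpwdlzqvz" (len 11), cursors c1@4 c2@9 c3@11, authorship ..1....2..3
After op 5 (move_left): buffer="pbzpwdlzqvz" (len 11), cursors c1@3 c2@8 c3@10, authorship ..1....2..3
Authorship (.=original, N=cursor N): . . 1 . . . . 2 . . 3
Index 2: author = 1

Answer: cursor 1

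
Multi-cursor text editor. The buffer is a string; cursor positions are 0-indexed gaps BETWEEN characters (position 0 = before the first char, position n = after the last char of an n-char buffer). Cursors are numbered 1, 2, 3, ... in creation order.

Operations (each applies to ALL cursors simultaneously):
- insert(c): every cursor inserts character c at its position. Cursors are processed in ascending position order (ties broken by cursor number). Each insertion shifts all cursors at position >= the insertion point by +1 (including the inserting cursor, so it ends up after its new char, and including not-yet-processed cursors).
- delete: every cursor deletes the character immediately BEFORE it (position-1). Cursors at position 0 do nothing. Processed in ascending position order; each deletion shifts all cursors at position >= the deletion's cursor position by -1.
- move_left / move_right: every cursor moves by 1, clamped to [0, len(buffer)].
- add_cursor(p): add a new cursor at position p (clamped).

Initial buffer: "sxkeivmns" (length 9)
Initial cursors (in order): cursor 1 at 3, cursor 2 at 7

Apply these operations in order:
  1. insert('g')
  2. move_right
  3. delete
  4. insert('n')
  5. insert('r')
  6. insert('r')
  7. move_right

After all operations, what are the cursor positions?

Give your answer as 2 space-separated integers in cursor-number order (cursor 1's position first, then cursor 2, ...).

After op 1 (insert('g')): buffer="sxkgeivmgns" (len 11), cursors c1@4 c2@9, authorship ...1....2..
After op 2 (move_right): buffer="sxkgeivmgns" (len 11), cursors c1@5 c2@10, authorship ...1....2..
After op 3 (delete): buffer="sxkgivmgs" (len 9), cursors c1@4 c2@8, authorship ...1...2.
After op 4 (insert('n')): buffer="sxkgnivmgns" (len 11), cursors c1@5 c2@10, authorship ...11...22.
After op 5 (insert('r')): buffer="sxkgnrivmgnrs" (len 13), cursors c1@6 c2@12, authorship ...111...222.
After op 6 (insert('r')): buffer="sxkgnrrivmgnrrs" (len 15), cursors c1@7 c2@14, authorship ...1111...2222.
After op 7 (move_right): buffer="sxkgnrrivmgnrrs" (len 15), cursors c1@8 c2@15, authorship ...1111...2222.

Answer: 8 15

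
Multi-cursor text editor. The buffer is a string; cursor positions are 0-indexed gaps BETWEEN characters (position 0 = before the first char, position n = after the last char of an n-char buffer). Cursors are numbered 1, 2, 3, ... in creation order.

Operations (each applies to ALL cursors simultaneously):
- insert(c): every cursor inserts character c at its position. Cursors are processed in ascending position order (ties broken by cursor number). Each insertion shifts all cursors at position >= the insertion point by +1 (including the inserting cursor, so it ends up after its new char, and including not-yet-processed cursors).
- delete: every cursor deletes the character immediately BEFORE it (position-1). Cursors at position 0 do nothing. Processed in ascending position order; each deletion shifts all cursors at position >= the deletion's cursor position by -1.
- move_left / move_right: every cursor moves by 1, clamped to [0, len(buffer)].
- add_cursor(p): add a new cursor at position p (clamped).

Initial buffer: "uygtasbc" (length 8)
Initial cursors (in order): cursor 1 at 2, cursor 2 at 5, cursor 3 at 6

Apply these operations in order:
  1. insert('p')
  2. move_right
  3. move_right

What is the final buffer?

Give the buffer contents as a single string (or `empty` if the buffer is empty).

After op 1 (insert('p')): buffer="uypgtapspbc" (len 11), cursors c1@3 c2@7 c3@9, authorship ..1...2.3..
After op 2 (move_right): buffer="uypgtapspbc" (len 11), cursors c1@4 c2@8 c3@10, authorship ..1...2.3..
After op 3 (move_right): buffer="uypgtapspbc" (len 11), cursors c1@5 c2@9 c3@11, authorship ..1...2.3..

Answer: uypgtapspbc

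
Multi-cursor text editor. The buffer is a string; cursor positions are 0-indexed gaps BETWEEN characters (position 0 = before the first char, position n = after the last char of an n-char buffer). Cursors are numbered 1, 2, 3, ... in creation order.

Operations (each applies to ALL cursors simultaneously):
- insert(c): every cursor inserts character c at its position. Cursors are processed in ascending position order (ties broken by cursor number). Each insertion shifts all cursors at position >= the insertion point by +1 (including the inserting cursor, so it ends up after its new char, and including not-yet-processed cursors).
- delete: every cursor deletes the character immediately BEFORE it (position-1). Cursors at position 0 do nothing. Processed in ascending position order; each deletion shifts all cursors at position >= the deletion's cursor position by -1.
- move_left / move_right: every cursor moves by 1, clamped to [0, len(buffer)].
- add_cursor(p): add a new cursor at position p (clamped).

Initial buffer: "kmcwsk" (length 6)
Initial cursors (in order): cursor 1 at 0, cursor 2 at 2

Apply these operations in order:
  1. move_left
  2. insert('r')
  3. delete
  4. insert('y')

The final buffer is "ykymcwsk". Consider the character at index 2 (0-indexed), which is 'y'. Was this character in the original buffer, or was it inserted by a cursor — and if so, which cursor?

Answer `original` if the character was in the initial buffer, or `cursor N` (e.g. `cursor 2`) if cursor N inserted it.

After op 1 (move_left): buffer="kmcwsk" (len 6), cursors c1@0 c2@1, authorship ......
After op 2 (insert('r')): buffer="rkrmcwsk" (len 8), cursors c1@1 c2@3, authorship 1.2.....
After op 3 (delete): buffer="kmcwsk" (len 6), cursors c1@0 c2@1, authorship ......
After op 4 (insert('y')): buffer="ykymcwsk" (len 8), cursors c1@1 c2@3, authorship 1.2.....
Authorship (.=original, N=cursor N): 1 . 2 . . . . .
Index 2: author = 2

Answer: cursor 2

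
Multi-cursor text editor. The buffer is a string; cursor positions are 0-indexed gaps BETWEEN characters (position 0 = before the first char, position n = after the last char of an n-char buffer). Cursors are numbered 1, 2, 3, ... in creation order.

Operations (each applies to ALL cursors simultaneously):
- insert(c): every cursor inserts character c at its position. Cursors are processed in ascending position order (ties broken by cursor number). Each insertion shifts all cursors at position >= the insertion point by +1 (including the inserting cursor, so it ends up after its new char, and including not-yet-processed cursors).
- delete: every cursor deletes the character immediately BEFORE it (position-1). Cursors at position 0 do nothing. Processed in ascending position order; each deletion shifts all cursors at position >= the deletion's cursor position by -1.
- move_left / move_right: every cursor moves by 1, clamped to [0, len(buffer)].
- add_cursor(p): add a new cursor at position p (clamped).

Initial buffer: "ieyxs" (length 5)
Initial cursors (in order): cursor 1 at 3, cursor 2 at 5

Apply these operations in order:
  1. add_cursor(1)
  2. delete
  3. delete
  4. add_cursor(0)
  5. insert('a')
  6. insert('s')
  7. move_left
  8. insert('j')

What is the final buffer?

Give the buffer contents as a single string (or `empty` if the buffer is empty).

After op 1 (add_cursor(1)): buffer="ieyxs" (len 5), cursors c3@1 c1@3 c2@5, authorship .....
After op 2 (delete): buffer="ex" (len 2), cursors c3@0 c1@1 c2@2, authorship ..
After op 3 (delete): buffer="" (len 0), cursors c1@0 c2@0 c3@0, authorship 
After op 4 (add_cursor(0)): buffer="" (len 0), cursors c1@0 c2@0 c3@0 c4@0, authorship 
After op 5 (insert('a')): buffer="aaaa" (len 4), cursors c1@4 c2@4 c3@4 c4@4, authorship 1234
After op 6 (insert('s')): buffer="aaaassss" (len 8), cursors c1@8 c2@8 c3@8 c4@8, authorship 12341234
After op 7 (move_left): buffer="aaaassss" (len 8), cursors c1@7 c2@7 c3@7 c4@7, authorship 12341234
After op 8 (insert('j')): buffer="aaaasssjjjjs" (len 12), cursors c1@11 c2@11 c3@11 c4@11, authorship 123412312344

Answer: aaaasssjjjjs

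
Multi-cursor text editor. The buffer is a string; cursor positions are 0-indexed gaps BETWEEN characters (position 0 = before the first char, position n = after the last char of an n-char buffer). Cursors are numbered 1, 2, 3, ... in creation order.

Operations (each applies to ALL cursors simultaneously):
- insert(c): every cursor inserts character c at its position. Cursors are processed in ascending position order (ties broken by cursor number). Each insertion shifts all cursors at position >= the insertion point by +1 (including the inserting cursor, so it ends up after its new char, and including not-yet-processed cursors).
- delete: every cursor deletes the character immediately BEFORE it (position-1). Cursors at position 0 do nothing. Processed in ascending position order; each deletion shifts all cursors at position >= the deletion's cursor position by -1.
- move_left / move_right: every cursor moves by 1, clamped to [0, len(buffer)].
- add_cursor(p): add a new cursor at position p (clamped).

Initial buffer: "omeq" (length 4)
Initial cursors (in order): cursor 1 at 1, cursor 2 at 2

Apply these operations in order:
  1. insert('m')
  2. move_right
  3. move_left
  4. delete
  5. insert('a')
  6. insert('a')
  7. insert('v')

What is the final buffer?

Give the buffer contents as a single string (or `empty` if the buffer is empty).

Answer: oaavmaaveq

Derivation:
After op 1 (insert('m')): buffer="ommmeq" (len 6), cursors c1@2 c2@4, authorship .1.2..
After op 2 (move_right): buffer="ommmeq" (len 6), cursors c1@3 c2@5, authorship .1.2..
After op 3 (move_left): buffer="ommmeq" (len 6), cursors c1@2 c2@4, authorship .1.2..
After op 4 (delete): buffer="omeq" (len 4), cursors c1@1 c2@2, authorship ....
After op 5 (insert('a')): buffer="oamaeq" (len 6), cursors c1@2 c2@4, authorship .1.2..
After op 6 (insert('a')): buffer="oaamaaeq" (len 8), cursors c1@3 c2@6, authorship .11.22..
After op 7 (insert('v')): buffer="oaavmaaveq" (len 10), cursors c1@4 c2@8, authorship .111.222..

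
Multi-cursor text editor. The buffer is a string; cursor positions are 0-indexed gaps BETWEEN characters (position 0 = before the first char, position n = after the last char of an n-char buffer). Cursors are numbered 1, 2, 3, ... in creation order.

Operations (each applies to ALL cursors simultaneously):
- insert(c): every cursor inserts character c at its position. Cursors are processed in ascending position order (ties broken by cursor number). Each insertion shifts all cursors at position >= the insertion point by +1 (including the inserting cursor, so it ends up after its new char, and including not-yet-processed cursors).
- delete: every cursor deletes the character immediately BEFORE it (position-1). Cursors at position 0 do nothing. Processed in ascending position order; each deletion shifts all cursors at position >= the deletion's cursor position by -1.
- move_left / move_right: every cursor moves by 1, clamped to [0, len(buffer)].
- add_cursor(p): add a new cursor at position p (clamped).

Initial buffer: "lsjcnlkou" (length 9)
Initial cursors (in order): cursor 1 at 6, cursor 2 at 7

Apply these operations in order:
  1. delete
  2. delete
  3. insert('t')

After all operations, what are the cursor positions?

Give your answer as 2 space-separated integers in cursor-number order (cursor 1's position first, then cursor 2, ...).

After op 1 (delete): buffer="lsjcnou" (len 7), cursors c1@5 c2@5, authorship .......
After op 2 (delete): buffer="lsjou" (len 5), cursors c1@3 c2@3, authorship .....
After op 3 (insert('t')): buffer="lsjttou" (len 7), cursors c1@5 c2@5, authorship ...12..

Answer: 5 5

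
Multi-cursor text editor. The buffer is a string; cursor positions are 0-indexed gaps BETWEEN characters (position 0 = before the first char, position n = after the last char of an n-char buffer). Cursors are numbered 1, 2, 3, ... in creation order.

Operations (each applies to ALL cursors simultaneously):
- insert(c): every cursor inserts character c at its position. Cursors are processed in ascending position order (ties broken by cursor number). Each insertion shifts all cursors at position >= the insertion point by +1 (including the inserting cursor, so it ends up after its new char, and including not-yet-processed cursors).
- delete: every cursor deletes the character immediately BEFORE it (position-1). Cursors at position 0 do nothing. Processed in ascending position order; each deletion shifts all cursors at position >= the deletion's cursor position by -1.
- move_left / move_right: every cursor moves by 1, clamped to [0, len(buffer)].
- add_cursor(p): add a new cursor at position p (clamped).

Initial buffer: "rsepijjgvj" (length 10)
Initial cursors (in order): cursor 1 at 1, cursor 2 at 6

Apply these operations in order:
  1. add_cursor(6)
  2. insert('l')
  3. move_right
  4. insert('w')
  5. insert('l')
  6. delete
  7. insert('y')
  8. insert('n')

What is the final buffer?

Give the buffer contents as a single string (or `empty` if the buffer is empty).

Answer: rlswynepijlljwwyynngvj

Derivation:
After op 1 (add_cursor(6)): buffer="rsepijjgvj" (len 10), cursors c1@1 c2@6 c3@6, authorship ..........
After op 2 (insert('l')): buffer="rlsepijlljgvj" (len 13), cursors c1@2 c2@9 c3@9, authorship .1.....23....
After op 3 (move_right): buffer="rlsepijlljgvj" (len 13), cursors c1@3 c2@10 c3@10, authorship .1.....23....
After op 4 (insert('w')): buffer="rlswepijlljwwgvj" (len 16), cursors c1@4 c2@13 c3@13, authorship .1.1....23.23...
After op 5 (insert('l')): buffer="rlswlepijlljwwllgvj" (len 19), cursors c1@5 c2@16 c3@16, authorship .1.11....23.2323...
After op 6 (delete): buffer="rlswepijlljwwgvj" (len 16), cursors c1@4 c2@13 c3@13, authorship .1.1....23.23...
After op 7 (insert('y')): buffer="rlswyepijlljwwyygvj" (len 19), cursors c1@5 c2@16 c3@16, authorship .1.11....23.2323...
After op 8 (insert('n')): buffer="rlswynepijlljwwyynngvj" (len 22), cursors c1@6 c2@19 c3@19, authorship .1.111....23.232323...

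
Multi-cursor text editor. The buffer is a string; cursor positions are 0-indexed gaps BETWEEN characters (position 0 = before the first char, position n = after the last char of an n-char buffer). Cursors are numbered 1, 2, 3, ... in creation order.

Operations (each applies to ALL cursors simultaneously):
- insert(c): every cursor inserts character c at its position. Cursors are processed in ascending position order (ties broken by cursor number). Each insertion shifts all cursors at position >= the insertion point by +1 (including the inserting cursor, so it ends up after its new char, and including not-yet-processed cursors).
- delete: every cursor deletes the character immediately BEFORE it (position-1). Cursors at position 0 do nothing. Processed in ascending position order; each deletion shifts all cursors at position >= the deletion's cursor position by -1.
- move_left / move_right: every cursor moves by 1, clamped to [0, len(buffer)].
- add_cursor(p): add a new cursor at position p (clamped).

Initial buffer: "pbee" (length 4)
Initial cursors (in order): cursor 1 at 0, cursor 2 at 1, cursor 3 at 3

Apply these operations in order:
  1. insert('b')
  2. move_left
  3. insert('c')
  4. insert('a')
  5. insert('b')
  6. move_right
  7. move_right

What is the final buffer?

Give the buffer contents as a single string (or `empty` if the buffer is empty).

After op 1 (insert('b')): buffer="bpbbebe" (len 7), cursors c1@1 c2@3 c3@6, authorship 1.2..3.
After op 2 (move_left): buffer="bpbbebe" (len 7), cursors c1@0 c2@2 c3@5, authorship 1.2..3.
After op 3 (insert('c')): buffer="cbpcbbecbe" (len 10), cursors c1@1 c2@4 c3@8, authorship 11.22..33.
After op 4 (insert('a')): buffer="cabpcabbecabe" (len 13), cursors c1@2 c2@6 c3@11, authorship 111.222..333.
After op 5 (insert('b')): buffer="cabbpcabbbecabbe" (len 16), cursors c1@3 c2@8 c3@14, authorship 1111.2222..3333.
After op 6 (move_right): buffer="cabbpcabbbecabbe" (len 16), cursors c1@4 c2@9 c3@15, authorship 1111.2222..3333.
After op 7 (move_right): buffer="cabbpcabbbecabbe" (len 16), cursors c1@5 c2@10 c3@16, authorship 1111.2222..3333.

Answer: cabbpcabbbecabbe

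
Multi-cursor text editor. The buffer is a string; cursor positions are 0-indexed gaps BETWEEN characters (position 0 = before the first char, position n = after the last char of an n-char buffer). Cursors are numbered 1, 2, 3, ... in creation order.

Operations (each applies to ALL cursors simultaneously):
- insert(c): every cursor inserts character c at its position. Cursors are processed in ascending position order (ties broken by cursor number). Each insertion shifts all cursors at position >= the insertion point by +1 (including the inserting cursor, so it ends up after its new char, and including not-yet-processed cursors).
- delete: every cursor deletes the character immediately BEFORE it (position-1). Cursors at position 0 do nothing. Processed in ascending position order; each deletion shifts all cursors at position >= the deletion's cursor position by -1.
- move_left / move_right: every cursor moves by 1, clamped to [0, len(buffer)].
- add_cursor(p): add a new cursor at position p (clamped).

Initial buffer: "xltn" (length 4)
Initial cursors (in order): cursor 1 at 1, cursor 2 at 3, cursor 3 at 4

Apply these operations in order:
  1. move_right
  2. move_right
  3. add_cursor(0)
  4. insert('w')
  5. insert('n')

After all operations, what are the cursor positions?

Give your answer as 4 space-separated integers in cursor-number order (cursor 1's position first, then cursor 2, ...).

After op 1 (move_right): buffer="xltn" (len 4), cursors c1@2 c2@4 c3@4, authorship ....
After op 2 (move_right): buffer="xltn" (len 4), cursors c1@3 c2@4 c3@4, authorship ....
After op 3 (add_cursor(0)): buffer="xltn" (len 4), cursors c4@0 c1@3 c2@4 c3@4, authorship ....
After op 4 (insert('w')): buffer="wxltwnww" (len 8), cursors c4@1 c1@5 c2@8 c3@8, authorship 4...1.23
After op 5 (insert('n')): buffer="wnxltwnnwwnn" (len 12), cursors c4@2 c1@7 c2@12 c3@12, authorship 44...11.2323

Answer: 7 12 12 2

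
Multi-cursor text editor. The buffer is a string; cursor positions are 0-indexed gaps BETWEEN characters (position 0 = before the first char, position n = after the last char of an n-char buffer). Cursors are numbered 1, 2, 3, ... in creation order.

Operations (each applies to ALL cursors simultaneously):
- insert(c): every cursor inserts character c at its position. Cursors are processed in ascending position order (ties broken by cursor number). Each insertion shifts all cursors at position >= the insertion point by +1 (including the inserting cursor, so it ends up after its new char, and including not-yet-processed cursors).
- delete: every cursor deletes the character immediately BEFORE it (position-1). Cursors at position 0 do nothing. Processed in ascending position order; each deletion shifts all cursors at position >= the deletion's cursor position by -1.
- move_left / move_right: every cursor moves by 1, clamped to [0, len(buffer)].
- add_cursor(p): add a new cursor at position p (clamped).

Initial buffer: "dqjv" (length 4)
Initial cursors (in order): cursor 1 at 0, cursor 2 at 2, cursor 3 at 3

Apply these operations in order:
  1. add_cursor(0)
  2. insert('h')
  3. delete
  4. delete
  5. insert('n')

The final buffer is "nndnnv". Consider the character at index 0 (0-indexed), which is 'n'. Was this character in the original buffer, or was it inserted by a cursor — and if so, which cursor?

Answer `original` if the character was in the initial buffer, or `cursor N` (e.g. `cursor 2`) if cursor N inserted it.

Answer: cursor 1

Derivation:
After op 1 (add_cursor(0)): buffer="dqjv" (len 4), cursors c1@0 c4@0 c2@2 c3@3, authorship ....
After op 2 (insert('h')): buffer="hhdqhjhv" (len 8), cursors c1@2 c4@2 c2@5 c3@7, authorship 14..2.3.
After op 3 (delete): buffer="dqjv" (len 4), cursors c1@0 c4@0 c2@2 c3@3, authorship ....
After op 4 (delete): buffer="dv" (len 2), cursors c1@0 c4@0 c2@1 c3@1, authorship ..
After op 5 (insert('n')): buffer="nndnnv" (len 6), cursors c1@2 c4@2 c2@5 c3@5, authorship 14.23.
Authorship (.=original, N=cursor N): 1 4 . 2 3 .
Index 0: author = 1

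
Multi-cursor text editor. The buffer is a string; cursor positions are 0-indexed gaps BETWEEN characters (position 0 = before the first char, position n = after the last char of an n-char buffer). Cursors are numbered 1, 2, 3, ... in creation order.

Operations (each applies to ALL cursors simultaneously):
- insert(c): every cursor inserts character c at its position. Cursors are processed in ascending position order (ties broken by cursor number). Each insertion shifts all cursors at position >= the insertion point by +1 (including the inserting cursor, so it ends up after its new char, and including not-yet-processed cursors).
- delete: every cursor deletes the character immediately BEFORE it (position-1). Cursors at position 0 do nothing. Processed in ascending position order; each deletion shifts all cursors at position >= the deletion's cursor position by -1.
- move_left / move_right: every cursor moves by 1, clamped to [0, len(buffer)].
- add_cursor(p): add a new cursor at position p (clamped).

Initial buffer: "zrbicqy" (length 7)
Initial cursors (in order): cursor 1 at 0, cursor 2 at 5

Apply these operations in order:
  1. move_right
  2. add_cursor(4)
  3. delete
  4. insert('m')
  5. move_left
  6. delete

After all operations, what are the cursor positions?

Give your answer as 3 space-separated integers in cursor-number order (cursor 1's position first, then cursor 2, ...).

After op 1 (move_right): buffer="zrbicqy" (len 7), cursors c1@1 c2@6, authorship .......
After op 2 (add_cursor(4)): buffer="zrbicqy" (len 7), cursors c1@1 c3@4 c2@6, authorship .......
After op 3 (delete): buffer="rbcy" (len 4), cursors c1@0 c3@2 c2@3, authorship ....
After op 4 (insert('m')): buffer="mrbmcmy" (len 7), cursors c1@1 c3@4 c2@6, authorship 1..3.2.
After op 5 (move_left): buffer="mrbmcmy" (len 7), cursors c1@0 c3@3 c2@5, authorship 1..3.2.
After op 6 (delete): buffer="mrmmy" (len 5), cursors c1@0 c3@2 c2@3, authorship 1.32.

Answer: 0 3 2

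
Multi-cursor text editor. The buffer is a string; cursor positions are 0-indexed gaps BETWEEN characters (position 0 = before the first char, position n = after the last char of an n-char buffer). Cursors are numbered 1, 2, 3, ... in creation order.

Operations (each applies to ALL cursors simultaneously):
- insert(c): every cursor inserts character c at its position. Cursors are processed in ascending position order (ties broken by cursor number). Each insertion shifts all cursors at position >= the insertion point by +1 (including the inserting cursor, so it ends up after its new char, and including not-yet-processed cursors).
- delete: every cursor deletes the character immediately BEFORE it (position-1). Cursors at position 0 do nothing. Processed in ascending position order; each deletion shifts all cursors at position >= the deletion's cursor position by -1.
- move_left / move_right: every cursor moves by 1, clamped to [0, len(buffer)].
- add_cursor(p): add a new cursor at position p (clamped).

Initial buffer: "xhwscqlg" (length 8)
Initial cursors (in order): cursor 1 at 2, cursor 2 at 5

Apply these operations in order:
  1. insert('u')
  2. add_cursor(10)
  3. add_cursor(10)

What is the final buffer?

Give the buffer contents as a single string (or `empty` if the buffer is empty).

After op 1 (insert('u')): buffer="xhuwscuqlg" (len 10), cursors c1@3 c2@7, authorship ..1...2...
After op 2 (add_cursor(10)): buffer="xhuwscuqlg" (len 10), cursors c1@3 c2@7 c3@10, authorship ..1...2...
After op 3 (add_cursor(10)): buffer="xhuwscuqlg" (len 10), cursors c1@3 c2@7 c3@10 c4@10, authorship ..1...2...

Answer: xhuwscuqlg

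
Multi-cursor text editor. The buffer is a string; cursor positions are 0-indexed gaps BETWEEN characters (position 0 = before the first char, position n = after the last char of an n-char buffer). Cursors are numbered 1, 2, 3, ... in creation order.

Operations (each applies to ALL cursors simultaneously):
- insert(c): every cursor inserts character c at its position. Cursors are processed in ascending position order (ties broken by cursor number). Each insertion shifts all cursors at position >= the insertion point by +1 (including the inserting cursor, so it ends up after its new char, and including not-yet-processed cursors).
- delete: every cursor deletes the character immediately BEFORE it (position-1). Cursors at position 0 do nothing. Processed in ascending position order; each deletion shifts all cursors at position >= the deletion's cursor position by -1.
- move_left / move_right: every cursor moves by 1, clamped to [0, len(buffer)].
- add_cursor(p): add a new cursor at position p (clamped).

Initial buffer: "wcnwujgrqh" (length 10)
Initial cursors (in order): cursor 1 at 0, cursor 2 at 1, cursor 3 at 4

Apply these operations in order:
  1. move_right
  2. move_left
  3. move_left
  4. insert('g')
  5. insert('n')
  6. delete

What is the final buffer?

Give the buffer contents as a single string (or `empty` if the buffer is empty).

Answer: ggwcngwujgrqh

Derivation:
After op 1 (move_right): buffer="wcnwujgrqh" (len 10), cursors c1@1 c2@2 c3@5, authorship ..........
After op 2 (move_left): buffer="wcnwujgrqh" (len 10), cursors c1@0 c2@1 c3@4, authorship ..........
After op 3 (move_left): buffer="wcnwujgrqh" (len 10), cursors c1@0 c2@0 c3@3, authorship ..........
After op 4 (insert('g')): buffer="ggwcngwujgrqh" (len 13), cursors c1@2 c2@2 c3@6, authorship 12...3.......
After op 5 (insert('n')): buffer="ggnnwcngnwujgrqh" (len 16), cursors c1@4 c2@4 c3@9, authorship 1212...33.......
After op 6 (delete): buffer="ggwcngwujgrqh" (len 13), cursors c1@2 c2@2 c3@6, authorship 12...3.......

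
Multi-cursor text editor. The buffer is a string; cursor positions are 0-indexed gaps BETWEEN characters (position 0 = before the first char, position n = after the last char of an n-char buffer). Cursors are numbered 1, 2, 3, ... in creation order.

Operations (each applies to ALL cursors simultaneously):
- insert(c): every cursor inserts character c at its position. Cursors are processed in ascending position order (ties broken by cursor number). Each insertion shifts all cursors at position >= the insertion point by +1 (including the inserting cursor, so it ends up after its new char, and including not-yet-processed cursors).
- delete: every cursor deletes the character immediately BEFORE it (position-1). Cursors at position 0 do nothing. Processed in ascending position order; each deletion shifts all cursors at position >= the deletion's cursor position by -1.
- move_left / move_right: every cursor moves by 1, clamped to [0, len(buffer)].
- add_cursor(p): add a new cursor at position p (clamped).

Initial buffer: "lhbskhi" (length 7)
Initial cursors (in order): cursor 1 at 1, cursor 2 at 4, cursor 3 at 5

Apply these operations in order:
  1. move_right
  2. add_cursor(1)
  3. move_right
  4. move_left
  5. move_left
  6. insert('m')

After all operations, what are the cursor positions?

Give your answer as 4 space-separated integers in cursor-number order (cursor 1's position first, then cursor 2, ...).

After op 1 (move_right): buffer="lhbskhi" (len 7), cursors c1@2 c2@5 c3@6, authorship .......
After op 2 (add_cursor(1)): buffer="lhbskhi" (len 7), cursors c4@1 c1@2 c2@5 c3@6, authorship .......
After op 3 (move_right): buffer="lhbskhi" (len 7), cursors c4@2 c1@3 c2@6 c3@7, authorship .......
After op 4 (move_left): buffer="lhbskhi" (len 7), cursors c4@1 c1@2 c2@5 c3@6, authorship .......
After op 5 (move_left): buffer="lhbskhi" (len 7), cursors c4@0 c1@1 c2@4 c3@5, authorship .......
After op 6 (insert('m')): buffer="mlmhbsmkmhi" (len 11), cursors c4@1 c1@3 c2@7 c3@9, authorship 4.1...2.3..

Answer: 3 7 9 1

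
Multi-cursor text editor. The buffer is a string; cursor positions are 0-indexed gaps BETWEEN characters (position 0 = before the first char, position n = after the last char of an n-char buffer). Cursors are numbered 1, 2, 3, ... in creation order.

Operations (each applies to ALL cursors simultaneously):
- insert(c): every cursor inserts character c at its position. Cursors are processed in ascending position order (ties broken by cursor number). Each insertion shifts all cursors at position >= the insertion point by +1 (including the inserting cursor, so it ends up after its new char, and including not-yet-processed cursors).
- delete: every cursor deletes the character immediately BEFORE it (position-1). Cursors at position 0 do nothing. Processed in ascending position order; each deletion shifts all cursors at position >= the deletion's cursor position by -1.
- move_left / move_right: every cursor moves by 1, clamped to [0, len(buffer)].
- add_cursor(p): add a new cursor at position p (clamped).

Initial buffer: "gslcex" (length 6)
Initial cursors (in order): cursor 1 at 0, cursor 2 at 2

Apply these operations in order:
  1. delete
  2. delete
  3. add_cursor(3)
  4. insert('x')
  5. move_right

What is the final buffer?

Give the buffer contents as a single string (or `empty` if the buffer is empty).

After op 1 (delete): buffer="glcex" (len 5), cursors c1@0 c2@1, authorship .....
After op 2 (delete): buffer="lcex" (len 4), cursors c1@0 c2@0, authorship ....
After op 3 (add_cursor(3)): buffer="lcex" (len 4), cursors c1@0 c2@0 c3@3, authorship ....
After op 4 (insert('x')): buffer="xxlcexx" (len 7), cursors c1@2 c2@2 c3@6, authorship 12...3.
After op 5 (move_right): buffer="xxlcexx" (len 7), cursors c1@3 c2@3 c3@7, authorship 12...3.

Answer: xxlcexx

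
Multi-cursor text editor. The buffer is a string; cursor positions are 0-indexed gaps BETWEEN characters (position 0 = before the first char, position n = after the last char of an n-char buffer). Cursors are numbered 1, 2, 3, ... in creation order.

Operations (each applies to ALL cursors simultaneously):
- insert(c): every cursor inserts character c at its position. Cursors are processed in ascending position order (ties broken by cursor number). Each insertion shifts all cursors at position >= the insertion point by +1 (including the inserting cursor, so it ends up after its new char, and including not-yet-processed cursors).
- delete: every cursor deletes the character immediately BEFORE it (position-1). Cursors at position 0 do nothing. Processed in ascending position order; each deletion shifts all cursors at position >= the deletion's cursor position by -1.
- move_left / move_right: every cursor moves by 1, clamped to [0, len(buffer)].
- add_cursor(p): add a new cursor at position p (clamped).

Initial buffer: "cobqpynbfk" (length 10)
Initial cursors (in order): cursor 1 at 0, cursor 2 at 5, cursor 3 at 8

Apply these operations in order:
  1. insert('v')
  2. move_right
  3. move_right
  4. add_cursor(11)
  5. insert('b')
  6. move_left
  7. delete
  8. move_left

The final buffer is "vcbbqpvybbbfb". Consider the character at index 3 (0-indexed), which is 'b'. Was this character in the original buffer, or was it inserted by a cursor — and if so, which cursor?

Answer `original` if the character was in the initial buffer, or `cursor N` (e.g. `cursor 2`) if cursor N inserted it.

Answer: original

Derivation:
After op 1 (insert('v')): buffer="vcobqpvynbvfk" (len 13), cursors c1@1 c2@7 c3@11, authorship 1.....2...3..
After op 2 (move_right): buffer="vcobqpvynbvfk" (len 13), cursors c1@2 c2@8 c3@12, authorship 1.....2...3..
After op 3 (move_right): buffer="vcobqpvynbvfk" (len 13), cursors c1@3 c2@9 c3@13, authorship 1.....2...3..
After op 4 (add_cursor(11)): buffer="vcobqpvynbvfk" (len 13), cursors c1@3 c2@9 c4@11 c3@13, authorship 1.....2...3..
After op 5 (insert('b')): buffer="vcobbqpvynbbvbfkb" (len 17), cursors c1@4 c2@11 c4@14 c3@17, authorship 1..1...2..2.34..3
After op 6 (move_left): buffer="vcobbqpvynbbvbfkb" (len 17), cursors c1@3 c2@10 c4@13 c3@16, authorship 1..1...2..2.34..3
After op 7 (delete): buffer="vcbbqpvybbbfb" (len 13), cursors c1@2 c2@8 c4@10 c3@12, authorship 1.1...2.2.4.3
After op 8 (move_left): buffer="vcbbqpvybbbfb" (len 13), cursors c1@1 c2@7 c4@9 c3@11, authorship 1.1...2.2.4.3
Authorship (.=original, N=cursor N): 1 . 1 . . . 2 . 2 . 4 . 3
Index 3: author = original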